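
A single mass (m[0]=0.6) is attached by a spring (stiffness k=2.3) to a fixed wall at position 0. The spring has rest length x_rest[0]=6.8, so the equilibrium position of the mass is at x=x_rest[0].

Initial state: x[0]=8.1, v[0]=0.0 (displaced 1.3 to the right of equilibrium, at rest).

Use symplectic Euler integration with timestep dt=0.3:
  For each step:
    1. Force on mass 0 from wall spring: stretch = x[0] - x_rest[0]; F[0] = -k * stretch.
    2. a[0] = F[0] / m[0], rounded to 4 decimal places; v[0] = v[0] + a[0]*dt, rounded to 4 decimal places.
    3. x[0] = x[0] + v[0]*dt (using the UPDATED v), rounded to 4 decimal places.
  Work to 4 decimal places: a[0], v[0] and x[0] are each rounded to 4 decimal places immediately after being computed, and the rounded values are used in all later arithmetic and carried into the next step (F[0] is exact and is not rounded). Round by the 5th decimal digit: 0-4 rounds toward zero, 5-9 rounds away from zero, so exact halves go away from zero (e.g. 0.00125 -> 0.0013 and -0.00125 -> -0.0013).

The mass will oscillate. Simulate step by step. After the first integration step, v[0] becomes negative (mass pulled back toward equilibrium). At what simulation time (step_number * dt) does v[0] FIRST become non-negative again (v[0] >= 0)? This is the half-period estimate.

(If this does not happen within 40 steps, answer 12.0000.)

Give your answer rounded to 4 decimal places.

Step 0: x=[8.1000] v=[0.0000]
Step 1: x=[7.6515] v=[-1.4950]
Step 2: x=[6.9092] v=[-2.4742]
Step 3: x=[6.1293] v=[-2.5998]
Step 4: x=[5.5808] v=[-1.8285]
Step 5: x=[5.4529] v=[-0.4264]
Step 6: x=[5.7897] v=[1.1228]
First v>=0 after going negative at step 6, time=1.8000

Answer: 1.8000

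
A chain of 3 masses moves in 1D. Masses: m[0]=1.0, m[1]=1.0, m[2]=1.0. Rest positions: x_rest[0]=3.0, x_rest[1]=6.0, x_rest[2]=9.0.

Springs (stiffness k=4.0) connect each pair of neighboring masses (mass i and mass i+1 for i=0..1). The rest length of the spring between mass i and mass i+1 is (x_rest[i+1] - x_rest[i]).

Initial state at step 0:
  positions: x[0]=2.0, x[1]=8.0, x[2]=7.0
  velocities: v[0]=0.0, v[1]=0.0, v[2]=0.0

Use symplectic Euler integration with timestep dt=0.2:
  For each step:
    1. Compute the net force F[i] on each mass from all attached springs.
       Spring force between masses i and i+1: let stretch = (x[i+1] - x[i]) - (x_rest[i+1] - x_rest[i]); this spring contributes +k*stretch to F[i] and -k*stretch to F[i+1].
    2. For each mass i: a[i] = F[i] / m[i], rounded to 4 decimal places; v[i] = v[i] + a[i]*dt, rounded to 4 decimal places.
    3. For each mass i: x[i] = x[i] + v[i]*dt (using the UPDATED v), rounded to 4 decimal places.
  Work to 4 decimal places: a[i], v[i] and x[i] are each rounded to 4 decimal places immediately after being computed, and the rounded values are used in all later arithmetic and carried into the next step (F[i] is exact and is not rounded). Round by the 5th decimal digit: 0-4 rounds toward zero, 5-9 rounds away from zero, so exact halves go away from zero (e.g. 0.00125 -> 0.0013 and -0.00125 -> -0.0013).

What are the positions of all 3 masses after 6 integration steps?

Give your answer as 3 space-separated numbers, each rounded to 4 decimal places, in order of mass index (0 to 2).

Step 0: x=[2.0000 8.0000 7.0000] v=[0.0000 0.0000 0.0000]
Step 1: x=[2.4800 6.8800 7.6400] v=[2.4000 -5.6000 3.2000]
Step 2: x=[3.1840 5.1776 8.6384] v=[3.5200 -8.5120 4.9920]
Step 3: x=[3.7270 3.7100 9.5631] v=[2.7149 -7.3382 4.6234]
Step 4: x=[3.7873 3.1816 10.0313] v=[0.3013 -2.6421 2.3409]
Step 5: x=[3.2706 3.8460 9.8835] v=[-2.5833 3.3222 -0.7389]
Step 6: x=[2.3660 5.3844 9.2497] v=[-4.5230 7.6919 -3.1689]

Answer: 2.3660 5.3844 9.2497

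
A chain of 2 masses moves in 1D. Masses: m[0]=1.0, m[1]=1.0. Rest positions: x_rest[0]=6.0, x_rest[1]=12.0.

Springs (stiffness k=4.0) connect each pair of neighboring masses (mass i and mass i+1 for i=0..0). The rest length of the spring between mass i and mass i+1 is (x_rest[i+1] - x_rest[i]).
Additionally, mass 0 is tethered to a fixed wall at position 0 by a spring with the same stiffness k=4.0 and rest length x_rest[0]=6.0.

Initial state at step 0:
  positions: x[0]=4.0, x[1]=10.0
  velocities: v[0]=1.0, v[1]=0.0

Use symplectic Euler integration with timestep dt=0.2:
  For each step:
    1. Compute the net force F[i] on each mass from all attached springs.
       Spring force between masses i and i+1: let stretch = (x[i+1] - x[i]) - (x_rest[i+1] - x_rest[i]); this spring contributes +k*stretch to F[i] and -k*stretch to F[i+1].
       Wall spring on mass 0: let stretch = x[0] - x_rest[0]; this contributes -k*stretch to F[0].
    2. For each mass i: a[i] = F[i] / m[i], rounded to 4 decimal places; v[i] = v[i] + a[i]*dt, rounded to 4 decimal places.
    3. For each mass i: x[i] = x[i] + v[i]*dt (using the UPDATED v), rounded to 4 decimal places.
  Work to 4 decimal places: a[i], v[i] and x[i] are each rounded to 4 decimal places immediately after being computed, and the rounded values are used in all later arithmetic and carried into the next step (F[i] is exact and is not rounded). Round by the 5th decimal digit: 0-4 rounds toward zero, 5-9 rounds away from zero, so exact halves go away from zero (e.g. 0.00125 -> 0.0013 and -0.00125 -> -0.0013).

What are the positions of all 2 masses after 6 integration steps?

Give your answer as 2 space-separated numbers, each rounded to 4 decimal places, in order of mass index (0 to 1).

Step 0: x=[4.0000 10.0000] v=[1.0000 0.0000]
Step 1: x=[4.5200 10.0000] v=[2.6000 0.0000]
Step 2: x=[5.1936 10.0832] v=[3.3680 0.4160]
Step 3: x=[5.8186 10.3441] v=[3.1248 1.3043]
Step 4: x=[6.2367 10.8409] v=[2.0903 2.4839]
Step 5: x=[6.3936 11.5610] v=[0.7843 3.6005]
Step 6: x=[6.3543 12.4143] v=[-0.1967 4.2666]

Answer: 6.3543 12.4143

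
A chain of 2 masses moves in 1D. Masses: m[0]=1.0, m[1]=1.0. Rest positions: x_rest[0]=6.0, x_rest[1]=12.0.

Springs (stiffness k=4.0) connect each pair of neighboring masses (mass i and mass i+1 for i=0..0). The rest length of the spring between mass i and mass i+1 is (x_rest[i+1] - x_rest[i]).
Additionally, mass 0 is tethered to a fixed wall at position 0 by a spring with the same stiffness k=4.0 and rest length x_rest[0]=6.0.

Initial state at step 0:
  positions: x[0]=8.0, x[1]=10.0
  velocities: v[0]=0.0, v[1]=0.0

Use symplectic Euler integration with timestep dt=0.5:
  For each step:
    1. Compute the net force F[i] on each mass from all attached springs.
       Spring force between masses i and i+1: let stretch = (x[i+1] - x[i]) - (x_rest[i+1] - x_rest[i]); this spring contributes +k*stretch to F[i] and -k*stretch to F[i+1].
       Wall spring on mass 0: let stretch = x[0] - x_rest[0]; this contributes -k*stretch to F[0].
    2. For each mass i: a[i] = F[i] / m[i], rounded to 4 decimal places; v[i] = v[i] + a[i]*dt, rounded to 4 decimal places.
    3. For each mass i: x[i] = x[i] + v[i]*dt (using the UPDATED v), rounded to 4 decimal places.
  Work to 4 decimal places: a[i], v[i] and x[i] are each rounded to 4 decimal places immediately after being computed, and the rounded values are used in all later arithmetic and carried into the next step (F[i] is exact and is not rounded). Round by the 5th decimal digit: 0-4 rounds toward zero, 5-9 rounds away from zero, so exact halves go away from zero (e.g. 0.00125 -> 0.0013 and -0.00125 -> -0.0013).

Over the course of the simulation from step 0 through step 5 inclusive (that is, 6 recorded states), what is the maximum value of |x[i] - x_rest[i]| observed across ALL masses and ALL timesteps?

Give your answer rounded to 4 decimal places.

Step 0: x=[8.0000 10.0000] v=[0.0000 0.0000]
Step 1: x=[2.0000 14.0000] v=[-12.0000 8.0000]
Step 2: x=[6.0000 12.0000] v=[8.0000 -4.0000]
Step 3: x=[10.0000 10.0000] v=[8.0000 -4.0000]
Step 4: x=[4.0000 14.0000] v=[-12.0000 8.0000]
Step 5: x=[4.0000 14.0000] v=[0.0000 0.0000]
Max displacement = 4.0000

Answer: 4.0000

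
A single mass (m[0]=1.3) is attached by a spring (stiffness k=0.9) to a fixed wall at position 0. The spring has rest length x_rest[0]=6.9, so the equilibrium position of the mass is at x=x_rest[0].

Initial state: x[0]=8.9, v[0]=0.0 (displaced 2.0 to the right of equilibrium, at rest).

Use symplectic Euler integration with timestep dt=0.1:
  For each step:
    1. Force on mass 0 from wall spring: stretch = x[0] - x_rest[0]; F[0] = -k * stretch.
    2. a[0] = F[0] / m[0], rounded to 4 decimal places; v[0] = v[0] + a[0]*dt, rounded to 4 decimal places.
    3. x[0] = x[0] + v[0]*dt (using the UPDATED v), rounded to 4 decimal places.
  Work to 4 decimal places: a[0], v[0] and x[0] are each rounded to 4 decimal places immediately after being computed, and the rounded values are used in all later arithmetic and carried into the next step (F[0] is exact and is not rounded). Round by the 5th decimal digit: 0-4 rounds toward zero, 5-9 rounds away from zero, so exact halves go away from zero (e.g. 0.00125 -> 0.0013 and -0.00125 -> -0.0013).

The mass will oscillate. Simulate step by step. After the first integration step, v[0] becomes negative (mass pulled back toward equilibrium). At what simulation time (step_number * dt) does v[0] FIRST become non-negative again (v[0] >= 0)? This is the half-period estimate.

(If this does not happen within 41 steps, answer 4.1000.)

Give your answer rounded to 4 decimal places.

Answer: 3.8000

Derivation:
Step 0: x=[8.9000] v=[0.0000]
Step 1: x=[8.8862] v=[-0.1385]
Step 2: x=[8.8586] v=[-0.2760]
Step 3: x=[8.8174] v=[-0.4116]
Step 4: x=[8.7630] v=[-0.5443]
Step 5: x=[8.6957] v=[-0.6733]
Step 6: x=[8.6159] v=[-0.7976]
Step 7: x=[8.5243] v=[-0.9164]
Step 8: x=[8.4214] v=[-1.0289]
Step 9: x=[8.3080] v=[-1.1342]
Step 10: x=[8.1848] v=[-1.2317]
Step 11: x=[8.0527] v=[-1.3207]
Step 12: x=[7.9127] v=[-1.4005]
Step 13: x=[7.7656] v=[-1.4706]
Step 14: x=[7.6126] v=[-1.5305]
Step 15: x=[7.4546] v=[-1.5798]
Step 16: x=[7.2928] v=[-1.6182]
Step 17: x=[7.1283] v=[-1.6454]
Step 18: x=[6.9622] v=[-1.6612]
Step 19: x=[6.7957] v=[-1.6655]
Step 20: x=[6.6299] v=[-1.6583]
Step 21: x=[6.4659] v=[-1.6396]
Step 22: x=[6.3049] v=[-1.6096]
Step 23: x=[6.1481] v=[-1.5684]
Step 24: x=[5.9965] v=[-1.5164]
Step 25: x=[5.8511] v=[-1.4539]
Step 26: x=[5.7130] v=[-1.3813]
Step 27: x=[5.5831] v=[-1.2991]
Step 28: x=[5.4623] v=[-1.2079]
Step 29: x=[5.3515] v=[-1.1084]
Step 30: x=[5.2514] v=[-1.0012]
Step 31: x=[5.1627] v=[-0.8871]
Step 32: x=[5.0860] v=[-0.7668]
Step 33: x=[5.0219] v=[-0.6412]
Step 34: x=[4.9708] v=[-0.5112]
Step 35: x=[4.9330] v=[-0.3776]
Step 36: x=[4.9089] v=[-0.2414]
Step 37: x=[4.8985] v=[-0.1036]
Step 38: x=[4.9020] v=[0.0350]
First v>=0 after going negative at step 38, time=3.8000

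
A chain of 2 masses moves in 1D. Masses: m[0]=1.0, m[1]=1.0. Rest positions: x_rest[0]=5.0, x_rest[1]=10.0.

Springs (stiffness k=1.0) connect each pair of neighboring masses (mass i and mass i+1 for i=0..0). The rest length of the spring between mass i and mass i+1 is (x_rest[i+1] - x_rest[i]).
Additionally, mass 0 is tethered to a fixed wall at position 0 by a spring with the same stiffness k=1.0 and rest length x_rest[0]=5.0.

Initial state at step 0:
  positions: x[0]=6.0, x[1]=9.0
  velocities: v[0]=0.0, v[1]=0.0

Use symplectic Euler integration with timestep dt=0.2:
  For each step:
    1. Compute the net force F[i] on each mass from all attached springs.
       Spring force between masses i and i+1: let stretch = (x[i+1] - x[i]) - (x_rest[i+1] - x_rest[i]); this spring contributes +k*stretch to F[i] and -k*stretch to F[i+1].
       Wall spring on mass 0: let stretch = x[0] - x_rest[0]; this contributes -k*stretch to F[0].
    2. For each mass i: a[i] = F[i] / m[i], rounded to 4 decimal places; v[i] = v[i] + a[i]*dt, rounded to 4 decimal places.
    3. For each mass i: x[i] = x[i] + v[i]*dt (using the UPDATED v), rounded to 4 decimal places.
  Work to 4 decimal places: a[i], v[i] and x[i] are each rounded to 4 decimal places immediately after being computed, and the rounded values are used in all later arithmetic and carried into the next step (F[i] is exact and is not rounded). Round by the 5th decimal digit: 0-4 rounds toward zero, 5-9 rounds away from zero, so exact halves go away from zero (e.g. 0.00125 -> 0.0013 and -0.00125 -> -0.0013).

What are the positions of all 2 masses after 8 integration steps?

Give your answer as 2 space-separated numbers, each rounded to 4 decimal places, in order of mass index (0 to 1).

Answer: 3.8126 10.5439

Derivation:
Step 0: x=[6.0000 9.0000] v=[0.0000 0.0000]
Step 1: x=[5.8800 9.0800] v=[-0.6000 0.4000]
Step 2: x=[5.6528 9.2320] v=[-1.1360 0.7600]
Step 3: x=[5.3427 9.4408] v=[-1.5507 1.0442]
Step 4: x=[4.9828 9.6857] v=[-1.7996 1.2246]
Step 5: x=[4.6117 9.9425] v=[-1.8556 1.2840]
Step 6: x=[4.2693 10.1861] v=[-1.7118 1.2178]
Step 7: x=[3.9928 10.3930] v=[-1.3823 1.0344]
Step 8: x=[3.8126 10.5439] v=[-0.9008 0.7544]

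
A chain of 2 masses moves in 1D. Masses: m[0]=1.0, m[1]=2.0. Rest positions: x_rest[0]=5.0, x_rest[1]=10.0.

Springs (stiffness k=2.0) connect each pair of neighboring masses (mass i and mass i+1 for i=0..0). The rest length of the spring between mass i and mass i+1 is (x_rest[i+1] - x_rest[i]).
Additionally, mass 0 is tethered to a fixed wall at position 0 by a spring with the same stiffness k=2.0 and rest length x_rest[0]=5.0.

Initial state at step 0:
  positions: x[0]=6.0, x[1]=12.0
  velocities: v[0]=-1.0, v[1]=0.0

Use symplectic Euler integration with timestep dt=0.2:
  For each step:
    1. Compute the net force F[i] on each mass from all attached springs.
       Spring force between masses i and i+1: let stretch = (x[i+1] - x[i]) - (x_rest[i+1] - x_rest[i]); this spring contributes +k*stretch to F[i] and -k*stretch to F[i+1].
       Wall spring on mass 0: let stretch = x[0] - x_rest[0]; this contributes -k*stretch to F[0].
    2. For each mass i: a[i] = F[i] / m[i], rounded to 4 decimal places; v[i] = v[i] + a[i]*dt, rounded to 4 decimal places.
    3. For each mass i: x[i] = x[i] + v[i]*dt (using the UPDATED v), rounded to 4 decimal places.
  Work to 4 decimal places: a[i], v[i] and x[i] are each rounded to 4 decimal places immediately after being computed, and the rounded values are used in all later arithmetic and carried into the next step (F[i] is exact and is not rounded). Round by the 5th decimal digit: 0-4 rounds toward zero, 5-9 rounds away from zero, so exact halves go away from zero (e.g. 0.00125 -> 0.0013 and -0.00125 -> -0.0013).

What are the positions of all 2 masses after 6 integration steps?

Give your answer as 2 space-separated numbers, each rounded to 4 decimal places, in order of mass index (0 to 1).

Answer: 5.4581 11.0568

Derivation:
Step 0: x=[6.0000 12.0000] v=[-1.0000 0.0000]
Step 1: x=[5.8000 11.9600] v=[-1.0000 -0.2000]
Step 2: x=[5.6288 11.8736] v=[-0.8560 -0.4320]
Step 3: x=[5.5069 11.7374] v=[-0.6096 -0.6810]
Step 4: x=[5.4429 11.5520] v=[-0.3202 -0.9271]
Step 5: x=[5.4322 11.3222] v=[-0.0537 -1.1489]
Step 6: x=[5.4581 11.0568] v=[0.1294 -1.3269]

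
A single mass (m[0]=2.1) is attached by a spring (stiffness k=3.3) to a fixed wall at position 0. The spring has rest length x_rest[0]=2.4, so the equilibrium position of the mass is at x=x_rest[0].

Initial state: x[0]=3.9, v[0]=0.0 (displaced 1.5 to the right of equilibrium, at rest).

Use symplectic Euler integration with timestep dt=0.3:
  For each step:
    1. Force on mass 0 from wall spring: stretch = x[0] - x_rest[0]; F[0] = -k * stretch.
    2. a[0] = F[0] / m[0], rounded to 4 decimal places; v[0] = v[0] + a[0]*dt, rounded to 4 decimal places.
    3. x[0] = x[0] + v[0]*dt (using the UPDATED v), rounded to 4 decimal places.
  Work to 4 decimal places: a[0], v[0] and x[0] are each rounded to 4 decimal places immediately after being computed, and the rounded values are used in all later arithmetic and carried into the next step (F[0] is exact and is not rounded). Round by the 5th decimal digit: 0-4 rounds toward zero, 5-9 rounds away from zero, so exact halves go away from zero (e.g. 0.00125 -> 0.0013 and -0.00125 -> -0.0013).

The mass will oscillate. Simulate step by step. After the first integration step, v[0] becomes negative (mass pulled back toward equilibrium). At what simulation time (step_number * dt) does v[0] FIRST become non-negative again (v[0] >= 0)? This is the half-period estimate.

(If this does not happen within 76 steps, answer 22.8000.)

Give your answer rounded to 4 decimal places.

Step 0: x=[3.9000] v=[0.0000]
Step 1: x=[3.6879] v=[-0.7071]
Step 2: x=[3.2936] v=[-1.3142]
Step 3: x=[2.7730] v=[-1.7355]
Step 4: x=[2.1996] v=[-1.9113]
Step 5: x=[1.6546] v=[-1.8168]
Step 6: x=[1.2150] v=[-1.4654]
Step 7: x=[0.9430] v=[-0.9068]
Step 8: x=[0.8770] v=[-0.2199]
Step 9: x=[1.0264] v=[0.4981]
First v>=0 after going negative at step 9, time=2.7000

Answer: 2.7000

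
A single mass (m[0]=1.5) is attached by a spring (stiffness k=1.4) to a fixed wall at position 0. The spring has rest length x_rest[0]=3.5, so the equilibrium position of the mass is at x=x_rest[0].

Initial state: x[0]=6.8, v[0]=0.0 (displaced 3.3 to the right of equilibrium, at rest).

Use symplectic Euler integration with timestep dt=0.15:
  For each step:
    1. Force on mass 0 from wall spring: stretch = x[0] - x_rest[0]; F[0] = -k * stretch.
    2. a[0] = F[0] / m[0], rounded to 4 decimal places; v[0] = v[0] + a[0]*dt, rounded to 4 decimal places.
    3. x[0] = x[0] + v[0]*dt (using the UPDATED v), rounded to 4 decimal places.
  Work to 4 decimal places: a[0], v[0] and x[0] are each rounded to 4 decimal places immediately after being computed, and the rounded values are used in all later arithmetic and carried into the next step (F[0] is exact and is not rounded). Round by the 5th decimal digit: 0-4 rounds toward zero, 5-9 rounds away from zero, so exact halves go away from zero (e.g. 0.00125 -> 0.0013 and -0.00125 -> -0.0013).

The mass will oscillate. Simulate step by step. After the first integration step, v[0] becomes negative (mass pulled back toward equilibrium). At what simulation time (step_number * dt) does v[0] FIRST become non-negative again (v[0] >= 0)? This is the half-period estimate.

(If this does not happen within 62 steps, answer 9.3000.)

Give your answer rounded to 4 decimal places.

Step 0: x=[6.8000] v=[0.0000]
Step 1: x=[6.7307] v=[-0.4620]
Step 2: x=[6.5936] v=[-0.9143]
Step 3: x=[6.3915] v=[-1.3474]
Step 4: x=[6.1287] v=[-1.7522]
Step 5: x=[5.8107] v=[-2.1202]
Step 6: x=[5.4441] v=[-2.4437]
Step 7: x=[5.0367] v=[-2.7159]
Step 8: x=[4.5971] v=[-2.9310]
Step 9: x=[4.1344] v=[-3.0846]
Step 10: x=[3.6584] v=[-3.1734]
Step 11: x=[3.1791] v=[-3.1956]
Step 12: x=[2.7065] v=[-3.1507]
Step 13: x=[2.2506] v=[-3.0396]
Step 14: x=[1.8209] v=[-2.8647]
Step 15: x=[1.4265] v=[-2.6296]
Step 16: x=[1.0756] v=[-2.3393]
Step 17: x=[0.7756] v=[-1.9999]
Step 18: x=[0.5328] v=[-1.6185]
Step 19: x=[0.3523] v=[-1.2031]
Step 20: x=[0.2379] v=[-0.7624]
Step 21: x=[0.1920] v=[-0.3057]
Step 22: x=[0.2156] v=[0.1574]
First v>=0 after going negative at step 22, time=3.3000

Answer: 3.3000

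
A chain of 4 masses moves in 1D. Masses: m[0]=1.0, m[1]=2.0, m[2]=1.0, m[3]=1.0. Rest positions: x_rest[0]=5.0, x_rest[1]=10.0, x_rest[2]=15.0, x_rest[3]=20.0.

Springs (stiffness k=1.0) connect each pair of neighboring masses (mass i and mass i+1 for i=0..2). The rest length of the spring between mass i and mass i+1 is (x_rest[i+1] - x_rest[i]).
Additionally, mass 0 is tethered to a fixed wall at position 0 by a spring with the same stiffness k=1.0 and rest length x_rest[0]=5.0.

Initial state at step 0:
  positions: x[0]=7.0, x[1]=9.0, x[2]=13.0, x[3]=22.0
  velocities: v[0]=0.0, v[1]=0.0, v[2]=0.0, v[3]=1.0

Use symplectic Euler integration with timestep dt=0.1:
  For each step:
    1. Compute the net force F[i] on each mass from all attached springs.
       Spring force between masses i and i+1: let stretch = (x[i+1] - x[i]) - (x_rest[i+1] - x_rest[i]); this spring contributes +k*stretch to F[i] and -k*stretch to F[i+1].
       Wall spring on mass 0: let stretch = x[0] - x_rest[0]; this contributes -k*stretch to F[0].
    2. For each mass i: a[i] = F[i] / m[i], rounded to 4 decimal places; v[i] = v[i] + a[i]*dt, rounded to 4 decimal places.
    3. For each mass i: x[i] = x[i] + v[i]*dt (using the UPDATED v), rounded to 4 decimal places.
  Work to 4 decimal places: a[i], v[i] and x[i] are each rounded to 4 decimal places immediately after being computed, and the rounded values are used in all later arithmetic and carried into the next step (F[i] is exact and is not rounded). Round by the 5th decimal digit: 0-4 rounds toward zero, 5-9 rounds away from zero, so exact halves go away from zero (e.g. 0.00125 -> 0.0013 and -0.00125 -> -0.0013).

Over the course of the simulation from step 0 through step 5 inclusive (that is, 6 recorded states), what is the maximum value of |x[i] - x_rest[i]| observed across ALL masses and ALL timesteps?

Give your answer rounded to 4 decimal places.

Step 0: x=[7.0000 9.0000 13.0000 22.0000] v=[0.0000 0.0000 0.0000 1.0000]
Step 1: x=[6.9500 9.0100 13.0500 22.0600] v=[-0.5000 0.1000 0.5000 0.6000]
Step 2: x=[6.8511 9.0299 13.1497 22.0799] v=[-0.9890 0.1990 0.9970 0.1990]
Step 3: x=[6.7055 9.0595 13.2975 22.0605] v=[-1.4562 0.2961 1.4780 -0.1940]
Step 4: x=[6.5164 9.0985 13.4906 22.0035] v=[-1.8914 0.3903 1.9305 -0.5703]
Step 5: x=[6.2879 9.1466 13.7249 21.9113] v=[-2.2848 0.4808 2.3426 -0.9216]
Max displacement = 2.0799

Answer: 2.0799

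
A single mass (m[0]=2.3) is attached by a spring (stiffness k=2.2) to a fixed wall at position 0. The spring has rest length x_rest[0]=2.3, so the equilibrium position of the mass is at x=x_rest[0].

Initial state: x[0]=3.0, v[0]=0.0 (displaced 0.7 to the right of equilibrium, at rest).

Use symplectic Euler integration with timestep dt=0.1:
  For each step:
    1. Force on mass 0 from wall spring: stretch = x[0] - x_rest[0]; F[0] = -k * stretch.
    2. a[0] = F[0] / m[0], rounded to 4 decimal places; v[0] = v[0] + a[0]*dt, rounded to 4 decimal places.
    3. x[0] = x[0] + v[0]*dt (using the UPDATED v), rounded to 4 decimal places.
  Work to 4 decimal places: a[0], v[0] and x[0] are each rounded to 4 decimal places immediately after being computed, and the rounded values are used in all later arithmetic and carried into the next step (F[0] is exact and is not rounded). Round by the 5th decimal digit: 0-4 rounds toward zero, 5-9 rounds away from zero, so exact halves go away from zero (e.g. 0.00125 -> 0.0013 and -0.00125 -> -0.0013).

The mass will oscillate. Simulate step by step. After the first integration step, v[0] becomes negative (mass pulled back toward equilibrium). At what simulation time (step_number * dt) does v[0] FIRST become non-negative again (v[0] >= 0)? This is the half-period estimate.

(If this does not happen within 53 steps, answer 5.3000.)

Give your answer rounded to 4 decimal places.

Step 0: x=[3.0000] v=[0.0000]
Step 1: x=[2.9933] v=[-0.0670]
Step 2: x=[2.9800] v=[-0.1333]
Step 3: x=[2.9602] v=[-0.1983]
Step 4: x=[2.9341] v=[-0.2615]
Step 5: x=[2.9019] v=[-0.3222]
Step 6: x=[2.8639] v=[-0.3798]
Step 7: x=[2.8205] v=[-0.4337]
Step 8: x=[2.7722] v=[-0.4835]
Step 9: x=[2.7193] v=[-0.5287]
Step 10: x=[2.6624] v=[-0.5688]
Step 11: x=[2.6021] v=[-0.6035]
Step 12: x=[2.5389] v=[-0.6324]
Step 13: x=[2.4734] v=[-0.6553]
Step 14: x=[2.4062] v=[-0.6719]
Step 15: x=[2.3380] v=[-0.6821]
Step 16: x=[2.2694] v=[-0.6857]
Step 17: x=[2.2011] v=[-0.6828]
Step 18: x=[2.1338] v=[-0.6733]
Step 19: x=[2.0681] v=[-0.6574]
Step 20: x=[2.0046] v=[-0.6352]
Step 21: x=[1.9439] v=[-0.6069]
Step 22: x=[1.8866] v=[-0.5728]
Step 23: x=[1.8333] v=[-0.5333]
Step 24: x=[1.7844] v=[-0.4887]
Step 25: x=[1.7405] v=[-0.4394]
Step 26: x=[1.7019] v=[-0.3859]
Step 27: x=[1.6690] v=[-0.3287]
Step 28: x=[1.6422] v=[-0.2683]
Step 29: x=[1.6217] v=[-0.2054]
Step 30: x=[1.6077] v=[-0.1405]
Step 31: x=[1.6003] v=[-0.0743]
Step 32: x=[1.5996] v=[-0.0074]
Step 33: x=[1.6056] v=[0.0596]
First v>=0 after going negative at step 33, time=3.3000

Answer: 3.3000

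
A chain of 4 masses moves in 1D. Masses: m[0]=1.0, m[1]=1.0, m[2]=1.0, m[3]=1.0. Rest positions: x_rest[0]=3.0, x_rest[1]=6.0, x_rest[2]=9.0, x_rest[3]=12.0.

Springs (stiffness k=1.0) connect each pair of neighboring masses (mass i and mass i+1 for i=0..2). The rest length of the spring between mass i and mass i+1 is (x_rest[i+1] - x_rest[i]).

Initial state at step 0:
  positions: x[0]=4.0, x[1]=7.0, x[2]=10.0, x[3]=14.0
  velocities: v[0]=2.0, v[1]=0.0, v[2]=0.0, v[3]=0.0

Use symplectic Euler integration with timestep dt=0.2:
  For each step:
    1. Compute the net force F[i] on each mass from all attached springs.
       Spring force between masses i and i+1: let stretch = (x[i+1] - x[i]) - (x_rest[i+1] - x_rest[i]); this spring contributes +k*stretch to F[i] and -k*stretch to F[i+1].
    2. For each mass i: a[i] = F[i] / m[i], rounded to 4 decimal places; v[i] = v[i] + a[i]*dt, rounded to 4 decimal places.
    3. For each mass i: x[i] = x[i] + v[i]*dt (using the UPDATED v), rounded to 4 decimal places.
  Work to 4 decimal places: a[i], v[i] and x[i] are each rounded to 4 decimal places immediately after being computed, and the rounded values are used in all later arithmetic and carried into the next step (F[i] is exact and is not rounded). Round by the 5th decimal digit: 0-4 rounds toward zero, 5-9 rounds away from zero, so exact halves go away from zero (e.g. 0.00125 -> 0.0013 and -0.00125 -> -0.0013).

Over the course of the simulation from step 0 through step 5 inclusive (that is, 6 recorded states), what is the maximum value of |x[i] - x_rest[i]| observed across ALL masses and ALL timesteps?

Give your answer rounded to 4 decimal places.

Answer: 2.7074

Derivation:
Step 0: x=[4.0000 7.0000 10.0000 14.0000] v=[2.0000 0.0000 0.0000 0.0000]
Step 1: x=[4.4000 7.0000 10.0400 13.9600] v=[2.0000 0.0000 0.2000 -0.2000]
Step 2: x=[4.7840 7.0176 10.1152 13.8832] v=[1.9200 0.0880 0.3760 -0.3840]
Step 3: x=[5.1373 7.0698 10.2172 13.7757] v=[1.7667 0.2608 0.5101 -0.5376]
Step 4: x=[5.4479 7.1706 10.3357 13.6458] v=[1.5532 0.5038 0.5923 -0.6493]
Step 5: x=[5.7074 7.3291 10.4600 13.5035] v=[1.2977 0.7923 0.6213 -0.7113]
Max displacement = 2.7074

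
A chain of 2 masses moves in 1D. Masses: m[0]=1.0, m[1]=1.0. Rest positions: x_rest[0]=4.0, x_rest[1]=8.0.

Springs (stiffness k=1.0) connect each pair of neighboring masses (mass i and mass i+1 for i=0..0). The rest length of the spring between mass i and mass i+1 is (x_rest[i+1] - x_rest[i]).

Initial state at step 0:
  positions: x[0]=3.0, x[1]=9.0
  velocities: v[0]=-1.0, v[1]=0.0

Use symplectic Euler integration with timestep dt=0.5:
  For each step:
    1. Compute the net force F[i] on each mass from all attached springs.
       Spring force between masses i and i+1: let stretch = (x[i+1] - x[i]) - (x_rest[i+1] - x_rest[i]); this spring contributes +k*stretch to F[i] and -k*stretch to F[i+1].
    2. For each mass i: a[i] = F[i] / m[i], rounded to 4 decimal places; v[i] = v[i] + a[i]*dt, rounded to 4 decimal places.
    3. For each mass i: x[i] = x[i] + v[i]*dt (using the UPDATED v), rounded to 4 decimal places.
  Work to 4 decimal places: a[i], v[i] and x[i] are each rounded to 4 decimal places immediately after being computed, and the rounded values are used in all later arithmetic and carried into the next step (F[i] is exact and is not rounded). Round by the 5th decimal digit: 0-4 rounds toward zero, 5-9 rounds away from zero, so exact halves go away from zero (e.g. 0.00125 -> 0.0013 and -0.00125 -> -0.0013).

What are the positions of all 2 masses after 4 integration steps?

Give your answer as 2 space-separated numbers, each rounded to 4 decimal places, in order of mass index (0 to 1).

Step 0: x=[3.0000 9.0000] v=[-1.0000 0.0000]
Step 1: x=[3.0000 8.5000] v=[0.0000 -1.0000]
Step 2: x=[3.3750 7.6250] v=[0.7500 -1.7500]
Step 3: x=[3.8125 6.6875] v=[0.8750 -1.8750]
Step 4: x=[3.9688 6.0313] v=[0.3125 -1.3125]

Answer: 3.9688 6.0313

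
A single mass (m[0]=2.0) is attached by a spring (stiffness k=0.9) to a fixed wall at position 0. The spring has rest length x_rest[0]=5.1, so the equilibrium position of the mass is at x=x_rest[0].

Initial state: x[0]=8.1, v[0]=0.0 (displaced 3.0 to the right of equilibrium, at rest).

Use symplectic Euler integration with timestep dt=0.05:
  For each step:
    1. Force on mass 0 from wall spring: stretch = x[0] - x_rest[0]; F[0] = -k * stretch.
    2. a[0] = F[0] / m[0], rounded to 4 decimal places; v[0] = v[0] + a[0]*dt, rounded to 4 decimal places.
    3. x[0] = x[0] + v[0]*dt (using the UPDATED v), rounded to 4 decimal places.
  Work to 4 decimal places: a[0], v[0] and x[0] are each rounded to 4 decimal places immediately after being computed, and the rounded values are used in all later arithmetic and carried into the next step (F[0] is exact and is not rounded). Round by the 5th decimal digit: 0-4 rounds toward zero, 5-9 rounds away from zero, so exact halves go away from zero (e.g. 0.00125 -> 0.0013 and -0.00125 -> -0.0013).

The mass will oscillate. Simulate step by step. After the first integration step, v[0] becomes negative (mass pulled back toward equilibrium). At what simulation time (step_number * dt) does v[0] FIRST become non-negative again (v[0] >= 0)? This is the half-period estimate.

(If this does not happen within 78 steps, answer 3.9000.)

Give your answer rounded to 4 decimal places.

Answer: 3.9000

Derivation:
Step 0: x=[8.1000] v=[0.0000]
Step 1: x=[8.0966] v=[-0.0675]
Step 2: x=[8.0899] v=[-0.1349]
Step 3: x=[8.0798] v=[-0.2022]
Step 4: x=[8.0663] v=[-0.2692]
Step 5: x=[8.0495] v=[-0.3359]
Step 6: x=[8.0294] v=[-0.4023]
Step 7: x=[8.0060] v=[-0.4682]
Step 8: x=[7.9793] v=[-0.5336]
Step 9: x=[7.9494] v=[-0.5984]
Step 10: x=[7.9163] v=[-0.6625]
Step 11: x=[7.8800] v=[-0.7259]
Step 12: x=[7.8406] v=[-0.7885]
Step 13: x=[7.7981] v=[-0.8502]
Step 14: x=[7.7526] v=[-0.9109]
Step 15: x=[7.7041] v=[-0.9706]
Step 16: x=[7.6526] v=[-1.0292]
Step 17: x=[7.5983] v=[-1.0866]
Step 18: x=[7.5412] v=[-1.1428]
Step 19: x=[7.4813] v=[-1.1977]
Step 20: x=[7.4187] v=[-1.2513]
Step 21: x=[7.3535] v=[-1.3035]
Step 22: x=[7.2858] v=[-1.3542]
Step 23: x=[7.2156] v=[-1.4034]
Step 24: x=[7.1431] v=[-1.4510]
Step 25: x=[7.0683] v=[-1.4970]
Step 26: x=[6.9912] v=[-1.5413]
Step 27: x=[6.9120] v=[-1.5839]
Step 28: x=[6.8308] v=[-1.6247]
Step 29: x=[6.7476] v=[-1.6636]
Step 30: x=[6.6626] v=[-1.7007]
Step 31: x=[6.5758] v=[-1.7359]
Step 32: x=[6.4873] v=[-1.7691]
Step 33: x=[6.3973] v=[-1.8003]
Step 34: x=[6.3058] v=[-1.8295]
Step 35: x=[6.2130] v=[-1.8566]
Step 36: x=[6.1189] v=[-1.8816]
Step 37: x=[6.0237] v=[-1.9045]
Step 38: x=[5.9274] v=[-1.9253]
Step 39: x=[5.8302] v=[-1.9439]
Step 40: x=[5.7322] v=[-1.9603]
Step 41: x=[5.6335] v=[-1.9745]
Step 42: x=[5.5342] v=[-1.9865]
Step 43: x=[5.4344] v=[-1.9963]
Step 44: x=[5.3342] v=[-2.0038]
Step 45: x=[5.2337] v=[-2.0091]
Step 46: x=[5.1331] v=[-2.0121]
Step 47: x=[5.0325] v=[-2.0128]
Step 48: x=[4.9319] v=[-2.0113]
Step 49: x=[4.8315] v=[-2.0075]
Step 50: x=[4.7314] v=[-2.0015]
Step 51: x=[4.6317] v=[-1.9932]
Step 52: x=[4.5326] v=[-1.9827]
Step 53: x=[4.4341] v=[-1.9699]
Step 54: x=[4.3364] v=[-1.9549]
Step 55: x=[4.2395] v=[-1.9377]
Step 56: x=[4.1436] v=[-1.9183]
Step 57: x=[4.0488] v=[-1.8968]
Step 58: x=[3.9551] v=[-1.8732]
Step 59: x=[3.8627] v=[-1.8474]
Step 60: x=[3.7717] v=[-1.8196]
Step 61: x=[3.6822] v=[-1.7897]
Step 62: x=[3.5943] v=[-1.7578]
Step 63: x=[3.5081] v=[-1.7239]
Step 64: x=[3.4237] v=[-1.6881]
Step 65: x=[3.3412] v=[-1.6504]
Step 66: x=[3.2607] v=[-1.6108]
Step 67: x=[3.1822] v=[-1.5694]
Step 68: x=[3.1059] v=[-1.5263]
Step 69: x=[3.0318] v=[-1.4814]
Step 70: x=[2.9601] v=[-1.4349]
Step 71: x=[2.8908] v=[-1.3868]
Step 72: x=[2.8239] v=[-1.3371]
Step 73: x=[2.7596] v=[-1.2859]
Step 74: x=[2.6979] v=[-1.2332]
Step 75: x=[2.6389] v=[-1.1792]
Step 76: x=[2.5827] v=[-1.1238]
Step 77: x=[2.5293] v=[-1.0672]
Step 78: x=[2.4788] v=[-1.0094]
v[0] did not become non-negative within 78 steps; using fallback time=3.9000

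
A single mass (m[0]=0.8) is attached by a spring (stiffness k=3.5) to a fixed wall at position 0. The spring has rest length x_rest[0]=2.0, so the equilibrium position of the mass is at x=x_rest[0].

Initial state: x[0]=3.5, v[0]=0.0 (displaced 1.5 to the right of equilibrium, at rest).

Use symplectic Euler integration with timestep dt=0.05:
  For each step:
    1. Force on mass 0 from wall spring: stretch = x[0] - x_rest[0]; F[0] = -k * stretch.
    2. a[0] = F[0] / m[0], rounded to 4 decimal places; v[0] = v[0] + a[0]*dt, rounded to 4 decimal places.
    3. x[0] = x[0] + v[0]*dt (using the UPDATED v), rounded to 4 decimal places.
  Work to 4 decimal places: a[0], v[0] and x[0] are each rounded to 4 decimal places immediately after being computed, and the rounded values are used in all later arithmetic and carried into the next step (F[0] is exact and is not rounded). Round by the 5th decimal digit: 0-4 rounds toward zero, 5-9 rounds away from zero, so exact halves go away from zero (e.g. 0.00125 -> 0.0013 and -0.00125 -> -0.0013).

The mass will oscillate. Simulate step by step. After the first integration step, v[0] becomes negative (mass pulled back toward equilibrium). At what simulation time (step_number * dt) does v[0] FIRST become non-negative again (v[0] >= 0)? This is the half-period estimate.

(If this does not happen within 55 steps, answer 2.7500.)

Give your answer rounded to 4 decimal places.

Answer: 1.5500

Derivation:
Step 0: x=[3.5000] v=[0.0000]
Step 1: x=[3.4836] v=[-0.3281]
Step 2: x=[3.4510] v=[-0.6526]
Step 3: x=[3.4025] v=[-0.9700]
Step 4: x=[3.3387] v=[-1.2768]
Step 5: x=[3.2602] v=[-1.5696]
Step 6: x=[3.1679] v=[-1.8453]
Step 7: x=[3.0629] v=[-2.1008]
Step 8: x=[2.9462] v=[-2.3333]
Step 9: x=[2.8192] v=[-2.5403]
Step 10: x=[2.6832] v=[-2.7195]
Step 11: x=[2.5398] v=[-2.8690]
Step 12: x=[2.3904] v=[-2.9871]
Step 13: x=[2.2368] v=[-3.0725]
Step 14: x=[2.0806] v=[-3.1243]
Step 15: x=[1.9235] v=[-3.1419]
Step 16: x=[1.7672] v=[-3.1252]
Step 17: x=[1.6135] v=[-3.0743]
Step 18: x=[1.4640] v=[-2.9898]
Step 19: x=[1.3204] v=[-2.8726]
Step 20: x=[1.1842] v=[-2.7239]
Step 21: x=[1.0569] v=[-2.5454]
Step 22: x=[0.9399] v=[-2.3391]
Step 23: x=[0.8345] v=[-2.1072]
Step 24: x=[0.7419] v=[-1.8522]
Step 25: x=[0.6631] v=[-1.5770]
Step 26: x=[0.5989] v=[-1.2846]
Step 27: x=[0.5500] v=[-0.9781]
Step 28: x=[0.5170] v=[-0.6609]
Step 29: x=[0.5002] v=[-0.3365]
Step 30: x=[0.4998] v=[-0.0084]
Step 31: x=[0.5158] v=[0.3198]
First v>=0 after going negative at step 31, time=1.5500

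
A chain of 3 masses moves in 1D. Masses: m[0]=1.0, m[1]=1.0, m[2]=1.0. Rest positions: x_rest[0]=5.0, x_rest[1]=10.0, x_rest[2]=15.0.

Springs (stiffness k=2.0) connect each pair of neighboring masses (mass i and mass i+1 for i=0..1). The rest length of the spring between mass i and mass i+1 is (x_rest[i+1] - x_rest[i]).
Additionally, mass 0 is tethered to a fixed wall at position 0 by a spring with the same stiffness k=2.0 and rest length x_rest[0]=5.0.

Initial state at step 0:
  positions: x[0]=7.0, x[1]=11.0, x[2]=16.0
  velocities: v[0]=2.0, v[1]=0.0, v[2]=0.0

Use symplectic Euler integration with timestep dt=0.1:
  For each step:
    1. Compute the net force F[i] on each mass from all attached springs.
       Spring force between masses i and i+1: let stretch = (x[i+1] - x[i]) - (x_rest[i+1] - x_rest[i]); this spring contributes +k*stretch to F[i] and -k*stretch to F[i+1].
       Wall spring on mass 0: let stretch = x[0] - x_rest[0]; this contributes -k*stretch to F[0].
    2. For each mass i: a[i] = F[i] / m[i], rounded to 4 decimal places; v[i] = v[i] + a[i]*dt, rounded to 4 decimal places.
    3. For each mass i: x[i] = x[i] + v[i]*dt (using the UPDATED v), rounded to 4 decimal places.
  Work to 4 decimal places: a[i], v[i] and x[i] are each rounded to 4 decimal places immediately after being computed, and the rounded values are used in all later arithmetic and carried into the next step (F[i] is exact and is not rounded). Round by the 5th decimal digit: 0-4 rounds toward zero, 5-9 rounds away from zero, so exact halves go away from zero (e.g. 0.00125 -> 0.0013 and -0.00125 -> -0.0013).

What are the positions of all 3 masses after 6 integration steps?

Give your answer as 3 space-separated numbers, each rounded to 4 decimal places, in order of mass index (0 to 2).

Answer: 6.8653 11.4145 16.0283

Derivation:
Step 0: x=[7.0000 11.0000 16.0000] v=[2.0000 0.0000 0.0000]
Step 1: x=[7.1400 11.0200 16.0000] v=[1.4000 0.2000 0.0000]
Step 2: x=[7.2148 11.0620 16.0004] v=[0.7480 0.4200 0.0040]
Step 3: x=[7.2223 11.1258 16.0020] v=[0.0745 0.6382 0.0163]
Step 4: x=[7.1634 11.2091 16.0061] v=[-0.5893 0.8327 0.0411]
Step 5: x=[7.0421 11.3074 16.0143] v=[-1.2128 0.9830 0.0817]
Step 6: x=[6.8653 11.4145 16.0283] v=[-1.7682 1.0713 0.1403]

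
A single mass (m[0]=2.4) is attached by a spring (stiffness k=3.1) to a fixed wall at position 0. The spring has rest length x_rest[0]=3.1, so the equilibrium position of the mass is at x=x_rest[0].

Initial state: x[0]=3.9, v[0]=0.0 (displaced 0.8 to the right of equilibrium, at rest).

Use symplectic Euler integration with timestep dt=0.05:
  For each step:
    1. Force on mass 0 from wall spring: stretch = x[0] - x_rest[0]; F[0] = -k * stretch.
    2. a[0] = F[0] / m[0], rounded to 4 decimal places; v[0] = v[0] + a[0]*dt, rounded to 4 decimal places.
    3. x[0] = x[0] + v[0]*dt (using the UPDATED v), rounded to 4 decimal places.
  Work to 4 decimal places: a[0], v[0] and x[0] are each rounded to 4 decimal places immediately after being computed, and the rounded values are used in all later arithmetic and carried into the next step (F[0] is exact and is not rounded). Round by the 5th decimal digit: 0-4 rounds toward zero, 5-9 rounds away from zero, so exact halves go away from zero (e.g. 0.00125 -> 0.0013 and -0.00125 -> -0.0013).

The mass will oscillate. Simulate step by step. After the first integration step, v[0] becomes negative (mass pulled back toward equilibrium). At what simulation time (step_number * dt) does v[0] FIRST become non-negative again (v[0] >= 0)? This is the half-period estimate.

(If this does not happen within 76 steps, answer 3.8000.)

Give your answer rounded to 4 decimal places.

Step 0: x=[3.9000] v=[0.0000]
Step 1: x=[3.8974] v=[-0.0517]
Step 2: x=[3.8922] v=[-0.1032]
Step 3: x=[3.8845] v=[-0.1544]
Step 4: x=[3.8742] v=[-0.2051]
Step 5: x=[3.8614] v=[-0.2551]
Step 6: x=[3.8462] v=[-0.3043]
Step 7: x=[3.8286] v=[-0.3525]
Step 8: x=[3.8086] v=[-0.3996]
Step 9: x=[3.7863] v=[-0.4454]
Step 10: x=[3.7618] v=[-0.4897]
Step 11: x=[3.7352] v=[-0.5324]
Step 12: x=[3.7065] v=[-0.5734]
Step 13: x=[3.6759] v=[-0.6126]
Step 14: x=[3.6434] v=[-0.6498]
Step 15: x=[3.6092] v=[-0.6849]
Step 16: x=[3.5733] v=[-0.7178]
Step 17: x=[3.5359] v=[-0.7484]
Step 18: x=[3.4971] v=[-0.7766]
Step 19: x=[3.4570] v=[-0.8022]
Step 20: x=[3.4157] v=[-0.8253]
Step 21: x=[3.3734] v=[-0.8457]
Step 22: x=[3.3302] v=[-0.8634]
Step 23: x=[3.2863] v=[-0.8783]
Step 24: x=[3.2418] v=[-0.8903]
Step 25: x=[3.1968] v=[-0.8995]
Step 26: x=[3.1515] v=[-0.9058]
Step 27: x=[3.1060] v=[-0.9091]
Step 28: x=[3.0605] v=[-0.9095]
Step 29: x=[3.0152] v=[-0.9070]
Step 30: x=[2.9701] v=[-0.9015]
Step 31: x=[2.9254] v=[-0.8931]
Step 32: x=[2.8813] v=[-0.8818]
Step 33: x=[2.8379] v=[-0.8677]
Step 34: x=[2.7954] v=[-0.8508]
Step 35: x=[2.7538] v=[-0.8311]
Step 36: x=[2.7134] v=[-0.8087]
Step 37: x=[2.6742] v=[-0.7837]
Step 38: x=[2.6364] v=[-0.7562]
Step 39: x=[2.6001] v=[-0.7263]
Step 40: x=[2.5654] v=[-0.6940]
Step 41: x=[2.5324] v=[-0.6595]
Step 42: x=[2.5013] v=[-0.6228]
Step 43: x=[2.4721] v=[-0.5841]
Step 44: x=[2.4449] v=[-0.5436]
Step 45: x=[2.4198] v=[-0.5013]
Step 46: x=[2.3969] v=[-0.4574]
Step 47: x=[2.3763] v=[-0.4120]
Step 48: x=[2.3580] v=[-0.3653]
Step 49: x=[2.3421] v=[-0.3174]
Step 50: x=[2.3287] v=[-0.2685]
Step 51: x=[2.3178] v=[-0.2187]
Step 52: x=[2.3094] v=[-0.1682]
Step 53: x=[2.3035] v=[-0.1171]
Step 54: x=[2.3002] v=[-0.0657]
Step 55: x=[2.2995] v=[-0.0140]
Step 56: x=[2.3014] v=[0.0377]
First v>=0 after going negative at step 56, time=2.8000

Answer: 2.8000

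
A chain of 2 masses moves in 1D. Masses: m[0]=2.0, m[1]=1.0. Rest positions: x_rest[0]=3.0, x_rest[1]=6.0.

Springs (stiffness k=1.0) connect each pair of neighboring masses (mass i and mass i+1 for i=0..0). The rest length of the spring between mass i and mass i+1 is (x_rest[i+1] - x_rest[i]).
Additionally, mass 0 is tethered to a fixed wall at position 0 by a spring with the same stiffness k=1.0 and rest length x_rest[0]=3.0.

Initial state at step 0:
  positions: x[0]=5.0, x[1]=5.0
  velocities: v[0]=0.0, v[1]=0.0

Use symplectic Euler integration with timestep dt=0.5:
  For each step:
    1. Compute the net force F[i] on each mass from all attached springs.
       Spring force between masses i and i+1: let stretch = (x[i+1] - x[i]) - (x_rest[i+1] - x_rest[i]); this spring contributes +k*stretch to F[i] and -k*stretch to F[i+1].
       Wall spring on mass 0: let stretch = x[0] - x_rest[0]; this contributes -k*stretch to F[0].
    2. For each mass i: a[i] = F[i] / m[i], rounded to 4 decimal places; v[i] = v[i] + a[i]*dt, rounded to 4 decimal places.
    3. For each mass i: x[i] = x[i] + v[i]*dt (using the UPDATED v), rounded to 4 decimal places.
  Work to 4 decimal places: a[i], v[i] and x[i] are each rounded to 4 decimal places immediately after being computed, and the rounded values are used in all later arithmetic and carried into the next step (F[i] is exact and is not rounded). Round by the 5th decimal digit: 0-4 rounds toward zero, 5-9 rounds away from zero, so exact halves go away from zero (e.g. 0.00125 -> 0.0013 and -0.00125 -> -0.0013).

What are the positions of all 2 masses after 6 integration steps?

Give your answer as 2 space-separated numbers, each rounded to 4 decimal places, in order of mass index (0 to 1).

Answer: 2.3346 6.5865

Derivation:
Step 0: x=[5.0000 5.0000] v=[0.0000 0.0000]
Step 1: x=[4.3750 5.7500] v=[-1.2500 1.5000]
Step 2: x=[3.3750 6.9063] v=[-2.0000 2.3125]
Step 3: x=[2.3946 7.9298] v=[-1.9609 2.0469]
Step 4: x=[1.8067 8.3195] v=[-1.1758 0.7793]
Step 5: x=[1.8071 7.8310] v=[0.0008 -0.9771]
Step 6: x=[2.3346 6.5865] v=[1.0550 -2.4891]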